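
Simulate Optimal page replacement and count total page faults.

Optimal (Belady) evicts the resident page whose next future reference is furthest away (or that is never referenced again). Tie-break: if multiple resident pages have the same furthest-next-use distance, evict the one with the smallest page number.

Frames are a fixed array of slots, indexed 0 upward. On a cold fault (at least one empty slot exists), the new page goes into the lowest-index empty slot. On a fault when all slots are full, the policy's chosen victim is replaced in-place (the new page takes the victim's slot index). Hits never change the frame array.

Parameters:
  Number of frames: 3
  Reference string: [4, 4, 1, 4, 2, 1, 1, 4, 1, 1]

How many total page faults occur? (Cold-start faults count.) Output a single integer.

Step 0: ref 4 → FAULT, frames=[4,-,-]
Step 1: ref 4 → HIT, frames=[4,-,-]
Step 2: ref 1 → FAULT, frames=[4,1,-]
Step 3: ref 4 → HIT, frames=[4,1,-]
Step 4: ref 2 → FAULT, frames=[4,1,2]
Step 5: ref 1 → HIT, frames=[4,1,2]
Step 6: ref 1 → HIT, frames=[4,1,2]
Step 7: ref 4 → HIT, frames=[4,1,2]
Step 8: ref 1 → HIT, frames=[4,1,2]
Step 9: ref 1 → HIT, frames=[4,1,2]
Total faults: 3

Answer: 3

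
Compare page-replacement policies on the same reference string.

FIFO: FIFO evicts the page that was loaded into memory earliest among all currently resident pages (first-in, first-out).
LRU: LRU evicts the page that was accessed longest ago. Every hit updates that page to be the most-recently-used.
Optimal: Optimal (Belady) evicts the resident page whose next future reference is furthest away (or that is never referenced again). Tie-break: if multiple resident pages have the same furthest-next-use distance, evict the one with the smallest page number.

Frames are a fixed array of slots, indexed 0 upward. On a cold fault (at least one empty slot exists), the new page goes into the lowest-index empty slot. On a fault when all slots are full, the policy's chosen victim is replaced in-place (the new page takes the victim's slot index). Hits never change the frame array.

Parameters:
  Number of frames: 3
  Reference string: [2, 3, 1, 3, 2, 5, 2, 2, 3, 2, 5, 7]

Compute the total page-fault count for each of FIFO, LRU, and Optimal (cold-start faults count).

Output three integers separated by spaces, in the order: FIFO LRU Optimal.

--- FIFO ---
  step 0: ref 2 -> FAULT, frames=[2,-,-] (faults so far: 1)
  step 1: ref 3 -> FAULT, frames=[2,3,-] (faults so far: 2)
  step 2: ref 1 -> FAULT, frames=[2,3,1] (faults so far: 3)
  step 3: ref 3 -> HIT, frames=[2,3,1] (faults so far: 3)
  step 4: ref 2 -> HIT, frames=[2,3,1] (faults so far: 3)
  step 5: ref 5 -> FAULT, evict 2, frames=[5,3,1] (faults so far: 4)
  step 6: ref 2 -> FAULT, evict 3, frames=[5,2,1] (faults so far: 5)
  step 7: ref 2 -> HIT, frames=[5,2,1] (faults so far: 5)
  step 8: ref 3 -> FAULT, evict 1, frames=[5,2,3] (faults so far: 6)
  step 9: ref 2 -> HIT, frames=[5,2,3] (faults so far: 6)
  step 10: ref 5 -> HIT, frames=[5,2,3] (faults so far: 6)
  step 11: ref 7 -> FAULT, evict 5, frames=[7,2,3] (faults so far: 7)
  FIFO total faults: 7
--- LRU ---
  step 0: ref 2 -> FAULT, frames=[2,-,-] (faults so far: 1)
  step 1: ref 3 -> FAULT, frames=[2,3,-] (faults so far: 2)
  step 2: ref 1 -> FAULT, frames=[2,3,1] (faults so far: 3)
  step 3: ref 3 -> HIT, frames=[2,3,1] (faults so far: 3)
  step 4: ref 2 -> HIT, frames=[2,3,1] (faults so far: 3)
  step 5: ref 5 -> FAULT, evict 1, frames=[2,3,5] (faults so far: 4)
  step 6: ref 2 -> HIT, frames=[2,3,5] (faults so far: 4)
  step 7: ref 2 -> HIT, frames=[2,3,5] (faults so far: 4)
  step 8: ref 3 -> HIT, frames=[2,3,5] (faults so far: 4)
  step 9: ref 2 -> HIT, frames=[2,3,5] (faults so far: 4)
  step 10: ref 5 -> HIT, frames=[2,3,5] (faults so far: 4)
  step 11: ref 7 -> FAULT, evict 3, frames=[2,7,5] (faults so far: 5)
  LRU total faults: 5
--- Optimal ---
  step 0: ref 2 -> FAULT, frames=[2,-,-] (faults so far: 1)
  step 1: ref 3 -> FAULT, frames=[2,3,-] (faults so far: 2)
  step 2: ref 1 -> FAULT, frames=[2,3,1] (faults so far: 3)
  step 3: ref 3 -> HIT, frames=[2,3,1] (faults so far: 3)
  step 4: ref 2 -> HIT, frames=[2,3,1] (faults so far: 3)
  step 5: ref 5 -> FAULT, evict 1, frames=[2,3,5] (faults so far: 4)
  step 6: ref 2 -> HIT, frames=[2,3,5] (faults so far: 4)
  step 7: ref 2 -> HIT, frames=[2,3,5] (faults so far: 4)
  step 8: ref 3 -> HIT, frames=[2,3,5] (faults so far: 4)
  step 9: ref 2 -> HIT, frames=[2,3,5] (faults so far: 4)
  step 10: ref 5 -> HIT, frames=[2,3,5] (faults so far: 4)
  step 11: ref 7 -> FAULT, evict 2, frames=[7,3,5] (faults so far: 5)
  Optimal total faults: 5

Answer: 7 5 5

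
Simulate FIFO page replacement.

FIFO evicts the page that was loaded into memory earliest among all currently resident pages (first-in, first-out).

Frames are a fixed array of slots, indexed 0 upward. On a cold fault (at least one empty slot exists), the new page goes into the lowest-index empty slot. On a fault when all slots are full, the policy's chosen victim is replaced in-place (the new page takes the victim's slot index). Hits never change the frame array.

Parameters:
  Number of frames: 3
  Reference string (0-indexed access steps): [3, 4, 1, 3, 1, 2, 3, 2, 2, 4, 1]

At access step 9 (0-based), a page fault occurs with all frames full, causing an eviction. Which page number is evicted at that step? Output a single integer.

Answer: 1

Derivation:
Step 0: ref 3 -> FAULT, frames=[3,-,-]
Step 1: ref 4 -> FAULT, frames=[3,4,-]
Step 2: ref 1 -> FAULT, frames=[3,4,1]
Step 3: ref 3 -> HIT, frames=[3,4,1]
Step 4: ref 1 -> HIT, frames=[3,4,1]
Step 5: ref 2 -> FAULT, evict 3, frames=[2,4,1]
Step 6: ref 3 -> FAULT, evict 4, frames=[2,3,1]
Step 7: ref 2 -> HIT, frames=[2,3,1]
Step 8: ref 2 -> HIT, frames=[2,3,1]
Step 9: ref 4 -> FAULT, evict 1, frames=[2,3,4]
At step 9: evicted page 1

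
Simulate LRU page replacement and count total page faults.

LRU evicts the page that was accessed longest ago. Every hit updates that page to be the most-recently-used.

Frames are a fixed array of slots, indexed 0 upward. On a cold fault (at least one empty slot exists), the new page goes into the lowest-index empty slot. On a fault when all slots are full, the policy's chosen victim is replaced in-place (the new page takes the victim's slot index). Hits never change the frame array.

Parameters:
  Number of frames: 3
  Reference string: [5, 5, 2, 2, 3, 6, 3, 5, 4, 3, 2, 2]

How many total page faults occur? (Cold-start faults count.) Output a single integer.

Step 0: ref 5 → FAULT, frames=[5,-,-]
Step 1: ref 5 → HIT, frames=[5,-,-]
Step 2: ref 2 → FAULT, frames=[5,2,-]
Step 3: ref 2 → HIT, frames=[5,2,-]
Step 4: ref 3 → FAULT, frames=[5,2,3]
Step 5: ref 6 → FAULT (evict 5), frames=[6,2,3]
Step 6: ref 3 → HIT, frames=[6,2,3]
Step 7: ref 5 → FAULT (evict 2), frames=[6,5,3]
Step 8: ref 4 → FAULT (evict 6), frames=[4,5,3]
Step 9: ref 3 → HIT, frames=[4,5,3]
Step 10: ref 2 → FAULT (evict 5), frames=[4,2,3]
Step 11: ref 2 → HIT, frames=[4,2,3]
Total faults: 7

Answer: 7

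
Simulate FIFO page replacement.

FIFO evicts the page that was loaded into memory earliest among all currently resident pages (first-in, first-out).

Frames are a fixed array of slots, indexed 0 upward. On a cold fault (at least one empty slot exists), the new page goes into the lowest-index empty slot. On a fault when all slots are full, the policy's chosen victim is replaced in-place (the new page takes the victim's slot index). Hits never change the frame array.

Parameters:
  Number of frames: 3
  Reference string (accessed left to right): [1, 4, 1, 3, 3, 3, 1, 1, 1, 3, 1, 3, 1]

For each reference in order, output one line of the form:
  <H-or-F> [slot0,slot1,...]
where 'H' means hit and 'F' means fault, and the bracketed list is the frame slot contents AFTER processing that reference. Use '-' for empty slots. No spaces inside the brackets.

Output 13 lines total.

F [1,-,-]
F [1,4,-]
H [1,4,-]
F [1,4,3]
H [1,4,3]
H [1,4,3]
H [1,4,3]
H [1,4,3]
H [1,4,3]
H [1,4,3]
H [1,4,3]
H [1,4,3]
H [1,4,3]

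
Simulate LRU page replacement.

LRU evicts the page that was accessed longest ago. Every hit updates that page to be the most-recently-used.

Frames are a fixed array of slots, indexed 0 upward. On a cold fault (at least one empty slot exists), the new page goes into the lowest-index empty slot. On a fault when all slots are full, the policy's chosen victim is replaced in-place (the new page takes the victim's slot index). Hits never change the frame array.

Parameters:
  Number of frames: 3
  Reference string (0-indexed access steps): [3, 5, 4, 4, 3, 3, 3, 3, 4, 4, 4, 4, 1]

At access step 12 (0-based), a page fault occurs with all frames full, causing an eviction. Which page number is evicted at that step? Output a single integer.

Step 0: ref 3 -> FAULT, frames=[3,-,-]
Step 1: ref 5 -> FAULT, frames=[3,5,-]
Step 2: ref 4 -> FAULT, frames=[3,5,4]
Step 3: ref 4 -> HIT, frames=[3,5,4]
Step 4: ref 3 -> HIT, frames=[3,5,4]
Step 5: ref 3 -> HIT, frames=[3,5,4]
Step 6: ref 3 -> HIT, frames=[3,5,4]
Step 7: ref 3 -> HIT, frames=[3,5,4]
Step 8: ref 4 -> HIT, frames=[3,5,4]
Step 9: ref 4 -> HIT, frames=[3,5,4]
Step 10: ref 4 -> HIT, frames=[3,5,4]
Step 11: ref 4 -> HIT, frames=[3,5,4]
Step 12: ref 1 -> FAULT, evict 5, frames=[3,1,4]
At step 12: evicted page 5

Answer: 5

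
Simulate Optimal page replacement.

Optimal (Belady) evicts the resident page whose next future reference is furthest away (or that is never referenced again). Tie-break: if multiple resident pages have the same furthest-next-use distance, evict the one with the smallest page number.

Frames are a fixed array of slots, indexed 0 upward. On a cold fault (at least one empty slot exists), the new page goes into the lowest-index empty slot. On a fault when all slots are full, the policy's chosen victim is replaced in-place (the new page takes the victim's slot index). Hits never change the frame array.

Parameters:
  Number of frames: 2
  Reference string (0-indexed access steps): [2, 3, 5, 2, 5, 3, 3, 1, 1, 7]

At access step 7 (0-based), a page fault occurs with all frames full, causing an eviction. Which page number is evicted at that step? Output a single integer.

Step 0: ref 2 -> FAULT, frames=[2,-]
Step 1: ref 3 -> FAULT, frames=[2,3]
Step 2: ref 5 -> FAULT, evict 3, frames=[2,5]
Step 3: ref 2 -> HIT, frames=[2,5]
Step 4: ref 5 -> HIT, frames=[2,5]
Step 5: ref 3 -> FAULT, evict 2, frames=[3,5]
Step 6: ref 3 -> HIT, frames=[3,5]
Step 7: ref 1 -> FAULT, evict 3, frames=[1,5]
At step 7: evicted page 3

Answer: 3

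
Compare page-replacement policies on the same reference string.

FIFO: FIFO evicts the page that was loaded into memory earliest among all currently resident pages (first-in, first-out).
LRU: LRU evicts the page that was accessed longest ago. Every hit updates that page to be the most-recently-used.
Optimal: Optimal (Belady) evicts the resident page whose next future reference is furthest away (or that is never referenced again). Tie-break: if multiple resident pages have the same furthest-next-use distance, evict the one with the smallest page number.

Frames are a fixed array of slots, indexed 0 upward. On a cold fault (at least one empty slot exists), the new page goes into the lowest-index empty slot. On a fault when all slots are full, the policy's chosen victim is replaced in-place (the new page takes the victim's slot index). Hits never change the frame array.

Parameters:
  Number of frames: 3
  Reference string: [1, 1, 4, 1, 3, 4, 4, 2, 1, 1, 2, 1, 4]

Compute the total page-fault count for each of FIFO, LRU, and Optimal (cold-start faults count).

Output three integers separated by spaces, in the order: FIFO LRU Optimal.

--- FIFO ---
  step 0: ref 1 -> FAULT, frames=[1,-,-] (faults so far: 1)
  step 1: ref 1 -> HIT, frames=[1,-,-] (faults so far: 1)
  step 2: ref 4 -> FAULT, frames=[1,4,-] (faults so far: 2)
  step 3: ref 1 -> HIT, frames=[1,4,-] (faults so far: 2)
  step 4: ref 3 -> FAULT, frames=[1,4,3] (faults so far: 3)
  step 5: ref 4 -> HIT, frames=[1,4,3] (faults so far: 3)
  step 6: ref 4 -> HIT, frames=[1,4,3] (faults so far: 3)
  step 7: ref 2 -> FAULT, evict 1, frames=[2,4,3] (faults so far: 4)
  step 8: ref 1 -> FAULT, evict 4, frames=[2,1,3] (faults so far: 5)
  step 9: ref 1 -> HIT, frames=[2,1,3] (faults so far: 5)
  step 10: ref 2 -> HIT, frames=[2,1,3] (faults so far: 5)
  step 11: ref 1 -> HIT, frames=[2,1,3] (faults so far: 5)
  step 12: ref 4 -> FAULT, evict 3, frames=[2,1,4] (faults so far: 6)
  FIFO total faults: 6
--- LRU ---
  step 0: ref 1 -> FAULT, frames=[1,-,-] (faults so far: 1)
  step 1: ref 1 -> HIT, frames=[1,-,-] (faults so far: 1)
  step 2: ref 4 -> FAULT, frames=[1,4,-] (faults so far: 2)
  step 3: ref 1 -> HIT, frames=[1,4,-] (faults so far: 2)
  step 4: ref 3 -> FAULT, frames=[1,4,3] (faults so far: 3)
  step 5: ref 4 -> HIT, frames=[1,4,3] (faults so far: 3)
  step 6: ref 4 -> HIT, frames=[1,4,3] (faults so far: 3)
  step 7: ref 2 -> FAULT, evict 1, frames=[2,4,3] (faults so far: 4)
  step 8: ref 1 -> FAULT, evict 3, frames=[2,4,1] (faults so far: 5)
  step 9: ref 1 -> HIT, frames=[2,4,1] (faults so far: 5)
  step 10: ref 2 -> HIT, frames=[2,4,1] (faults so far: 5)
  step 11: ref 1 -> HIT, frames=[2,4,1] (faults so far: 5)
  step 12: ref 4 -> HIT, frames=[2,4,1] (faults so far: 5)
  LRU total faults: 5
--- Optimal ---
  step 0: ref 1 -> FAULT, frames=[1,-,-] (faults so far: 1)
  step 1: ref 1 -> HIT, frames=[1,-,-] (faults so far: 1)
  step 2: ref 4 -> FAULT, frames=[1,4,-] (faults so far: 2)
  step 3: ref 1 -> HIT, frames=[1,4,-] (faults so far: 2)
  step 4: ref 3 -> FAULT, frames=[1,4,3] (faults so far: 3)
  step 5: ref 4 -> HIT, frames=[1,4,3] (faults so far: 3)
  step 6: ref 4 -> HIT, frames=[1,4,3] (faults so far: 3)
  step 7: ref 2 -> FAULT, evict 3, frames=[1,4,2] (faults so far: 4)
  step 8: ref 1 -> HIT, frames=[1,4,2] (faults so far: 4)
  step 9: ref 1 -> HIT, frames=[1,4,2] (faults so far: 4)
  step 10: ref 2 -> HIT, frames=[1,4,2] (faults so far: 4)
  step 11: ref 1 -> HIT, frames=[1,4,2] (faults so far: 4)
  step 12: ref 4 -> HIT, frames=[1,4,2] (faults so far: 4)
  Optimal total faults: 4

Answer: 6 5 4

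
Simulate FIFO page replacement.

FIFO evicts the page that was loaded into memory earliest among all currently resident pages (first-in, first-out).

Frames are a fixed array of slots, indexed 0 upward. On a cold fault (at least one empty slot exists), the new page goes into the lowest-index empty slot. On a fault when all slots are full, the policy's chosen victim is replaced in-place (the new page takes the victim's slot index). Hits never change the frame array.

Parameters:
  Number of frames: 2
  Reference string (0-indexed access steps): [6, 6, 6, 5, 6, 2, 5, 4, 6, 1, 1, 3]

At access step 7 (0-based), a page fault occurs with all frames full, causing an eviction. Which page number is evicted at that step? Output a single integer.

Answer: 5

Derivation:
Step 0: ref 6 -> FAULT, frames=[6,-]
Step 1: ref 6 -> HIT, frames=[6,-]
Step 2: ref 6 -> HIT, frames=[6,-]
Step 3: ref 5 -> FAULT, frames=[6,5]
Step 4: ref 6 -> HIT, frames=[6,5]
Step 5: ref 2 -> FAULT, evict 6, frames=[2,5]
Step 6: ref 5 -> HIT, frames=[2,5]
Step 7: ref 4 -> FAULT, evict 5, frames=[2,4]
At step 7: evicted page 5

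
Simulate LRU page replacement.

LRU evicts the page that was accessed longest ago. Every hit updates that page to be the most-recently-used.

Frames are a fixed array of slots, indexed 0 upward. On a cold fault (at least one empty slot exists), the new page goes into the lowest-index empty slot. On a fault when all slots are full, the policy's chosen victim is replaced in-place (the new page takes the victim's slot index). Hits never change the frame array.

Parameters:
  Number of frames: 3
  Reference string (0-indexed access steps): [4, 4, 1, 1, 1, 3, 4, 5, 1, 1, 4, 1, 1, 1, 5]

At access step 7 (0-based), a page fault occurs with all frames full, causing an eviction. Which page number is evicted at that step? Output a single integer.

Step 0: ref 4 -> FAULT, frames=[4,-,-]
Step 1: ref 4 -> HIT, frames=[4,-,-]
Step 2: ref 1 -> FAULT, frames=[4,1,-]
Step 3: ref 1 -> HIT, frames=[4,1,-]
Step 4: ref 1 -> HIT, frames=[4,1,-]
Step 5: ref 3 -> FAULT, frames=[4,1,3]
Step 6: ref 4 -> HIT, frames=[4,1,3]
Step 7: ref 5 -> FAULT, evict 1, frames=[4,5,3]
At step 7: evicted page 1

Answer: 1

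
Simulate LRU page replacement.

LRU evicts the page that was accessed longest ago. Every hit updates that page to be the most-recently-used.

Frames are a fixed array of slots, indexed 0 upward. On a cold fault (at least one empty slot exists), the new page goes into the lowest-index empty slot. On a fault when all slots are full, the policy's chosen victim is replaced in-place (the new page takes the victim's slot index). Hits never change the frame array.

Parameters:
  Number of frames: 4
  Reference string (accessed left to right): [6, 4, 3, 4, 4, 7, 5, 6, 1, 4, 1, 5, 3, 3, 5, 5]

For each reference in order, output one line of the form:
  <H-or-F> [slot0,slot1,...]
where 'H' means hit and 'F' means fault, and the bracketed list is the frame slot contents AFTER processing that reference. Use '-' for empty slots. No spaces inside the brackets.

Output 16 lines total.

F [6,-,-,-]
F [6,4,-,-]
F [6,4,3,-]
H [6,4,3,-]
H [6,4,3,-]
F [6,4,3,7]
F [5,4,3,7]
F [5,4,6,7]
F [5,1,6,7]
F [5,1,6,4]
H [5,1,6,4]
H [5,1,6,4]
F [5,1,3,4]
H [5,1,3,4]
H [5,1,3,4]
H [5,1,3,4]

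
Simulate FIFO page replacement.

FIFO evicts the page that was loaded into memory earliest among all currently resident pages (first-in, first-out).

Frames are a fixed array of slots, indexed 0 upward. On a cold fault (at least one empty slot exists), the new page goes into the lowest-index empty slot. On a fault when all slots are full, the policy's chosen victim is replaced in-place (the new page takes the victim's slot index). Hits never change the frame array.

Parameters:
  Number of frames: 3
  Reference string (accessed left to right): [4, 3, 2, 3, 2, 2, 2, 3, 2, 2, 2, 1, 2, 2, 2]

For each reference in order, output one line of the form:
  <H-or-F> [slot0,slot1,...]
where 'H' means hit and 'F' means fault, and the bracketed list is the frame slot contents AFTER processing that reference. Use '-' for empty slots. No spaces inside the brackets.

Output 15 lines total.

F [4,-,-]
F [4,3,-]
F [4,3,2]
H [4,3,2]
H [4,3,2]
H [4,3,2]
H [4,3,2]
H [4,3,2]
H [4,3,2]
H [4,3,2]
H [4,3,2]
F [1,3,2]
H [1,3,2]
H [1,3,2]
H [1,3,2]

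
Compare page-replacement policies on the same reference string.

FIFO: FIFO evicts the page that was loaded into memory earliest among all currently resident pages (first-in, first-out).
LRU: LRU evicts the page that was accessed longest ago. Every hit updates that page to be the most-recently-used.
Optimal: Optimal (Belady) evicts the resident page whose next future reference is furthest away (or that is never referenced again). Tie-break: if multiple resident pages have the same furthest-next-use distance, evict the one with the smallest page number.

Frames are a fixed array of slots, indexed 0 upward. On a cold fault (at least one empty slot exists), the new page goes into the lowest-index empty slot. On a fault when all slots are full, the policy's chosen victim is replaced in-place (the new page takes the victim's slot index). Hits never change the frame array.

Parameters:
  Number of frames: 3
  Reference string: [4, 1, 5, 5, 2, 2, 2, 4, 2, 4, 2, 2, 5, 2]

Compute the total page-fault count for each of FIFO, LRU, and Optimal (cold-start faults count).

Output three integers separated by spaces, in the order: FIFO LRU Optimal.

--- FIFO ---
  step 0: ref 4 -> FAULT, frames=[4,-,-] (faults so far: 1)
  step 1: ref 1 -> FAULT, frames=[4,1,-] (faults so far: 2)
  step 2: ref 5 -> FAULT, frames=[4,1,5] (faults so far: 3)
  step 3: ref 5 -> HIT, frames=[4,1,5] (faults so far: 3)
  step 4: ref 2 -> FAULT, evict 4, frames=[2,1,5] (faults so far: 4)
  step 5: ref 2 -> HIT, frames=[2,1,5] (faults so far: 4)
  step 6: ref 2 -> HIT, frames=[2,1,5] (faults so far: 4)
  step 7: ref 4 -> FAULT, evict 1, frames=[2,4,5] (faults so far: 5)
  step 8: ref 2 -> HIT, frames=[2,4,5] (faults so far: 5)
  step 9: ref 4 -> HIT, frames=[2,4,5] (faults so far: 5)
  step 10: ref 2 -> HIT, frames=[2,4,5] (faults so far: 5)
  step 11: ref 2 -> HIT, frames=[2,4,5] (faults so far: 5)
  step 12: ref 5 -> HIT, frames=[2,4,5] (faults so far: 5)
  step 13: ref 2 -> HIT, frames=[2,4,5] (faults so far: 5)
  FIFO total faults: 5
--- LRU ---
  step 0: ref 4 -> FAULT, frames=[4,-,-] (faults so far: 1)
  step 1: ref 1 -> FAULT, frames=[4,1,-] (faults so far: 2)
  step 2: ref 5 -> FAULT, frames=[4,1,5] (faults so far: 3)
  step 3: ref 5 -> HIT, frames=[4,1,5] (faults so far: 3)
  step 4: ref 2 -> FAULT, evict 4, frames=[2,1,5] (faults so far: 4)
  step 5: ref 2 -> HIT, frames=[2,1,5] (faults so far: 4)
  step 6: ref 2 -> HIT, frames=[2,1,5] (faults so far: 4)
  step 7: ref 4 -> FAULT, evict 1, frames=[2,4,5] (faults so far: 5)
  step 8: ref 2 -> HIT, frames=[2,4,5] (faults so far: 5)
  step 9: ref 4 -> HIT, frames=[2,4,5] (faults so far: 5)
  step 10: ref 2 -> HIT, frames=[2,4,5] (faults so far: 5)
  step 11: ref 2 -> HIT, frames=[2,4,5] (faults so far: 5)
  step 12: ref 5 -> HIT, frames=[2,4,5] (faults so far: 5)
  step 13: ref 2 -> HIT, frames=[2,4,5] (faults so far: 5)
  LRU total faults: 5
--- Optimal ---
  step 0: ref 4 -> FAULT, frames=[4,-,-] (faults so far: 1)
  step 1: ref 1 -> FAULT, frames=[4,1,-] (faults so far: 2)
  step 2: ref 5 -> FAULT, frames=[4,1,5] (faults so far: 3)
  step 3: ref 5 -> HIT, frames=[4,1,5] (faults so far: 3)
  step 4: ref 2 -> FAULT, evict 1, frames=[4,2,5] (faults so far: 4)
  step 5: ref 2 -> HIT, frames=[4,2,5] (faults so far: 4)
  step 6: ref 2 -> HIT, frames=[4,2,5] (faults so far: 4)
  step 7: ref 4 -> HIT, frames=[4,2,5] (faults so far: 4)
  step 8: ref 2 -> HIT, frames=[4,2,5] (faults so far: 4)
  step 9: ref 4 -> HIT, frames=[4,2,5] (faults so far: 4)
  step 10: ref 2 -> HIT, frames=[4,2,5] (faults so far: 4)
  step 11: ref 2 -> HIT, frames=[4,2,5] (faults so far: 4)
  step 12: ref 5 -> HIT, frames=[4,2,5] (faults so far: 4)
  step 13: ref 2 -> HIT, frames=[4,2,5] (faults so far: 4)
  Optimal total faults: 4

Answer: 5 5 4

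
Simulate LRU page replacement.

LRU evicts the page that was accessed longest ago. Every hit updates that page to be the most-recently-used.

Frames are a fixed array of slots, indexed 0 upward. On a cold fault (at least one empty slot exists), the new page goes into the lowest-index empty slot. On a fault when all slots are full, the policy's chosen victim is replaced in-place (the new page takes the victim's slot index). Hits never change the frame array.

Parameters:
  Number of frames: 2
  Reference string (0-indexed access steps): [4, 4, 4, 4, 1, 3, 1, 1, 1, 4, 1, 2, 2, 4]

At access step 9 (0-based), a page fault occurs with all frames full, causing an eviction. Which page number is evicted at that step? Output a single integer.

Answer: 3

Derivation:
Step 0: ref 4 -> FAULT, frames=[4,-]
Step 1: ref 4 -> HIT, frames=[4,-]
Step 2: ref 4 -> HIT, frames=[4,-]
Step 3: ref 4 -> HIT, frames=[4,-]
Step 4: ref 1 -> FAULT, frames=[4,1]
Step 5: ref 3 -> FAULT, evict 4, frames=[3,1]
Step 6: ref 1 -> HIT, frames=[3,1]
Step 7: ref 1 -> HIT, frames=[3,1]
Step 8: ref 1 -> HIT, frames=[3,1]
Step 9: ref 4 -> FAULT, evict 3, frames=[4,1]
At step 9: evicted page 3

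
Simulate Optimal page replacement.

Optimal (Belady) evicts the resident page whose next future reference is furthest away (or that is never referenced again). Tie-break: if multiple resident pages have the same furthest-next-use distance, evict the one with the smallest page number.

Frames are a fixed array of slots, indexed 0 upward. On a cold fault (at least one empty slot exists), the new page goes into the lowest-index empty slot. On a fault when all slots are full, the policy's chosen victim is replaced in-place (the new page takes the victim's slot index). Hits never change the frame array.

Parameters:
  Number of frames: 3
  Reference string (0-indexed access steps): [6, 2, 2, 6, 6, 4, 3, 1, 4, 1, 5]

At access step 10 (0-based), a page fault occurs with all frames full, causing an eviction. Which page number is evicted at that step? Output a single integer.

Step 0: ref 6 -> FAULT, frames=[6,-,-]
Step 1: ref 2 -> FAULT, frames=[6,2,-]
Step 2: ref 2 -> HIT, frames=[6,2,-]
Step 3: ref 6 -> HIT, frames=[6,2,-]
Step 4: ref 6 -> HIT, frames=[6,2,-]
Step 5: ref 4 -> FAULT, frames=[6,2,4]
Step 6: ref 3 -> FAULT, evict 2, frames=[6,3,4]
Step 7: ref 1 -> FAULT, evict 3, frames=[6,1,4]
Step 8: ref 4 -> HIT, frames=[6,1,4]
Step 9: ref 1 -> HIT, frames=[6,1,4]
Step 10: ref 5 -> FAULT, evict 1, frames=[6,5,4]
At step 10: evicted page 1

Answer: 1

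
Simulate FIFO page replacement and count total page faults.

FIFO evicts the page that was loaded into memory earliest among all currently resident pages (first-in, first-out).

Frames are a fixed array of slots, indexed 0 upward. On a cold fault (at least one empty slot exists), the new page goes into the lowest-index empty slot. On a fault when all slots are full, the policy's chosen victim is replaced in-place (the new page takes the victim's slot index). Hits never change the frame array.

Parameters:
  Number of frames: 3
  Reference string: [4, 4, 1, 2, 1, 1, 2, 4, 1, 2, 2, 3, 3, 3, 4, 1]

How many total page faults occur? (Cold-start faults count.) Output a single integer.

Answer: 6

Derivation:
Step 0: ref 4 → FAULT, frames=[4,-,-]
Step 1: ref 4 → HIT, frames=[4,-,-]
Step 2: ref 1 → FAULT, frames=[4,1,-]
Step 3: ref 2 → FAULT, frames=[4,1,2]
Step 4: ref 1 → HIT, frames=[4,1,2]
Step 5: ref 1 → HIT, frames=[4,1,2]
Step 6: ref 2 → HIT, frames=[4,1,2]
Step 7: ref 4 → HIT, frames=[4,1,2]
Step 8: ref 1 → HIT, frames=[4,1,2]
Step 9: ref 2 → HIT, frames=[4,1,2]
Step 10: ref 2 → HIT, frames=[4,1,2]
Step 11: ref 3 → FAULT (evict 4), frames=[3,1,2]
Step 12: ref 3 → HIT, frames=[3,1,2]
Step 13: ref 3 → HIT, frames=[3,1,2]
Step 14: ref 4 → FAULT (evict 1), frames=[3,4,2]
Step 15: ref 1 → FAULT (evict 2), frames=[3,4,1]
Total faults: 6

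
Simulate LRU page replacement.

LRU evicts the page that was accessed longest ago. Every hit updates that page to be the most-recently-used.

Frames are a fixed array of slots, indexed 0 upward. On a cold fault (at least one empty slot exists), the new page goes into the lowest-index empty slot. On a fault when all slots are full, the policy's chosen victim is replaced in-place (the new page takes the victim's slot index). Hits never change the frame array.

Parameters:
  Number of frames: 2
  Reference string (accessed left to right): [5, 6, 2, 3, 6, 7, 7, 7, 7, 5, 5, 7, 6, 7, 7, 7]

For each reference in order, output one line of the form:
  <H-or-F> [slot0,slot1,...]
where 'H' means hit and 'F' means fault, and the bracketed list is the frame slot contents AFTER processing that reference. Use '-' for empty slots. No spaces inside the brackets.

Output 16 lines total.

F [5,-]
F [5,6]
F [2,6]
F [2,3]
F [6,3]
F [6,7]
H [6,7]
H [6,7]
H [6,7]
F [5,7]
H [5,7]
H [5,7]
F [6,7]
H [6,7]
H [6,7]
H [6,7]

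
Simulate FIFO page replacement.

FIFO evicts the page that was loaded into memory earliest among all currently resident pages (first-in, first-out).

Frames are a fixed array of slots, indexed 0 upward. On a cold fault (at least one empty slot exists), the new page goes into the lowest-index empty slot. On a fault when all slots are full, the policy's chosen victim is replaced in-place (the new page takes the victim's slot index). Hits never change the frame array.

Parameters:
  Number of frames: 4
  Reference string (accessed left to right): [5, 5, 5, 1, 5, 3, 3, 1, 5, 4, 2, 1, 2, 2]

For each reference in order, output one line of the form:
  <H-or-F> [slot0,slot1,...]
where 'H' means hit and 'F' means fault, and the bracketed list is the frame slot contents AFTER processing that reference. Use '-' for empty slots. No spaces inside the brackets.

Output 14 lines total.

F [5,-,-,-]
H [5,-,-,-]
H [5,-,-,-]
F [5,1,-,-]
H [5,1,-,-]
F [5,1,3,-]
H [5,1,3,-]
H [5,1,3,-]
H [5,1,3,-]
F [5,1,3,4]
F [2,1,3,4]
H [2,1,3,4]
H [2,1,3,4]
H [2,1,3,4]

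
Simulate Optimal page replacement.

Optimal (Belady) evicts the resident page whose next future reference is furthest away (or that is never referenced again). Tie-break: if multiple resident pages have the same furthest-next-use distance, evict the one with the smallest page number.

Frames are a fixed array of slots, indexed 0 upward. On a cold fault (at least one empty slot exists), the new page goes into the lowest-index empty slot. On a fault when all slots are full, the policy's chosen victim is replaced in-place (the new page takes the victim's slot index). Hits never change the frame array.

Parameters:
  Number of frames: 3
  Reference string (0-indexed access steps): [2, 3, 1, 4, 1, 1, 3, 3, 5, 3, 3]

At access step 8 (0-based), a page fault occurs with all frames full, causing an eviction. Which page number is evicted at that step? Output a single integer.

Step 0: ref 2 -> FAULT, frames=[2,-,-]
Step 1: ref 3 -> FAULT, frames=[2,3,-]
Step 2: ref 1 -> FAULT, frames=[2,3,1]
Step 3: ref 4 -> FAULT, evict 2, frames=[4,3,1]
Step 4: ref 1 -> HIT, frames=[4,3,1]
Step 5: ref 1 -> HIT, frames=[4,3,1]
Step 6: ref 3 -> HIT, frames=[4,3,1]
Step 7: ref 3 -> HIT, frames=[4,3,1]
Step 8: ref 5 -> FAULT, evict 1, frames=[4,3,5]
At step 8: evicted page 1

Answer: 1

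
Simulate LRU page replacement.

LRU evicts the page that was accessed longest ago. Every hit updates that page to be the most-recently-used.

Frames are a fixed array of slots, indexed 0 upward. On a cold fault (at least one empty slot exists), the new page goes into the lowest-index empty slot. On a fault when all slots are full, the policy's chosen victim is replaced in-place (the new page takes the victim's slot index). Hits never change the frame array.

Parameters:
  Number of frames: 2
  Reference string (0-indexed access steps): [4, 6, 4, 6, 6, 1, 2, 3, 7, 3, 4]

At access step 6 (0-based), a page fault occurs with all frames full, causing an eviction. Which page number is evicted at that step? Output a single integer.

Step 0: ref 4 -> FAULT, frames=[4,-]
Step 1: ref 6 -> FAULT, frames=[4,6]
Step 2: ref 4 -> HIT, frames=[4,6]
Step 3: ref 6 -> HIT, frames=[4,6]
Step 4: ref 6 -> HIT, frames=[4,6]
Step 5: ref 1 -> FAULT, evict 4, frames=[1,6]
Step 6: ref 2 -> FAULT, evict 6, frames=[1,2]
At step 6: evicted page 6

Answer: 6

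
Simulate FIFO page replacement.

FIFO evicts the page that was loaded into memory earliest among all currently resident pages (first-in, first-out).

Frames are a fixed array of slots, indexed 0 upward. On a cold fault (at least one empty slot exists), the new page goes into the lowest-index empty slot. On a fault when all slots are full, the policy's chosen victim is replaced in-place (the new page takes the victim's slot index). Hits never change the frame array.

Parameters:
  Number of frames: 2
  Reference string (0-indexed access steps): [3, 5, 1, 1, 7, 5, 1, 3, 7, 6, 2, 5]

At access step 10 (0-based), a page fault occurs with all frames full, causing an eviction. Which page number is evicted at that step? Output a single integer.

Answer: 7

Derivation:
Step 0: ref 3 -> FAULT, frames=[3,-]
Step 1: ref 5 -> FAULT, frames=[3,5]
Step 2: ref 1 -> FAULT, evict 3, frames=[1,5]
Step 3: ref 1 -> HIT, frames=[1,5]
Step 4: ref 7 -> FAULT, evict 5, frames=[1,7]
Step 5: ref 5 -> FAULT, evict 1, frames=[5,7]
Step 6: ref 1 -> FAULT, evict 7, frames=[5,1]
Step 7: ref 3 -> FAULT, evict 5, frames=[3,1]
Step 8: ref 7 -> FAULT, evict 1, frames=[3,7]
Step 9: ref 6 -> FAULT, evict 3, frames=[6,7]
Step 10: ref 2 -> FAULT, evict 7, frames=[6,2]
At step 10: evicted page 7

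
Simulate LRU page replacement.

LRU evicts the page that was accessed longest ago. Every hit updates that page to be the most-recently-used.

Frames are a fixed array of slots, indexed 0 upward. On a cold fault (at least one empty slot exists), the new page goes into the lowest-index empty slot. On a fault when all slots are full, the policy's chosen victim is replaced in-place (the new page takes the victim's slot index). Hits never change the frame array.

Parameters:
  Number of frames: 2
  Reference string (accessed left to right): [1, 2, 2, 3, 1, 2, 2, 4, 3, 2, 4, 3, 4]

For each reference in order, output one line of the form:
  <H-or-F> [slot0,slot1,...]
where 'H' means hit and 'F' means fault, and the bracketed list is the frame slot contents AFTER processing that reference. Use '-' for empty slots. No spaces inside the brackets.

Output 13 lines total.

F [1,-]
F [1,2]
H [1,2]
F [3,2]
F [3,1]
F [2,1]
H [2,1]
F [2,4]
F [3,4]
F [3,2]
F [4,2]
F [4,3]
H [4,3]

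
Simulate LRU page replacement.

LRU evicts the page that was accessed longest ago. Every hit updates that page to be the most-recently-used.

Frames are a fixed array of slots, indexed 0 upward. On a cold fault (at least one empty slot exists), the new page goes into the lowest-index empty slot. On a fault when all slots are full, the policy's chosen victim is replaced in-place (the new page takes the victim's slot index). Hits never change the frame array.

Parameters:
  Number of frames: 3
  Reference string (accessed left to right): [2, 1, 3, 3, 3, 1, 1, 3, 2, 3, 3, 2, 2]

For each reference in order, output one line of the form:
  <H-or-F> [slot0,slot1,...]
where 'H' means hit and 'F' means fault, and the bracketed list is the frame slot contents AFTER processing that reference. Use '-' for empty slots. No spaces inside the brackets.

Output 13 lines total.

F [2,-,-]
F [2,1,-]
F [2,1,3]
H [2,1,3]
H [2,1,3]
H [2,1,3]
H [2,1,3]
H [2,1,3]
H [2,1,3]
H [2,1,3]
H [2,1,3]
H [2,1,3]
H [2,1,3]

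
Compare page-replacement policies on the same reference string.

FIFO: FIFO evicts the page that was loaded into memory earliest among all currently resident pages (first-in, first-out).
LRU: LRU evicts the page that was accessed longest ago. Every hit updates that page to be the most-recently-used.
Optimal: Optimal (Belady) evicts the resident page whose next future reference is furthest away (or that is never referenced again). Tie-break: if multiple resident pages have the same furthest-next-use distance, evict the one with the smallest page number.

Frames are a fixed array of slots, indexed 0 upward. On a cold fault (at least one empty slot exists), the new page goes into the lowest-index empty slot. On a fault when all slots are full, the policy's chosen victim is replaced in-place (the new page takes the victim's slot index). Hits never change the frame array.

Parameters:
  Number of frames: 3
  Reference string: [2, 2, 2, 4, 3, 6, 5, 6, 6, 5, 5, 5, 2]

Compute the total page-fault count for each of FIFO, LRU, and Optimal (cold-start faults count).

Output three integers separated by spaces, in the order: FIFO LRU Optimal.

Answer: 6 6 5

Derivation:
--- FIFO ---
  step 0: ref 2 -> FAULT, frames=[2,-,-] (faults so far: 1)
  step 1: ref 2 -> HIT, frames=[2,-,-] (faults so far: 1)
  step 2: ref 2 -> HIT, frames=[2,-,-] (faults so far: 1)
  step 3: ref 4 -> FAULT, frames=[2,4,-] (faults so far: 2)
  step 4: ref 3 -> FAULT, frames=[2,4,3] (faults so far: 3)
  step 5: ref 6 -> FAULT, evict 2, frames=[6,4,3] (faults so far: 4)
  step 6: ref 5 -> FAULT, evict 4, frames=[6,5,3] (faults so far: 5)
  step 7: ref 6 -> HIT, frames=[6,5,3] (faults so far: 5)
  step 8: ref 6 -> HIT, frames=[6,5,3] (faults so far: 5)
  step 9: ref 5 -> HIT, frames=[6,5,3] (faults so far: 5)
  step 10: ref 5 -> HIT, frames=[6,5,3] (faults so far: 5)
  step 11: ref 5 -> HIT, frames=[6,5,3] (faults so far: 5)
  step 12: ref 2 -> FAULT, evict 3, frames=[6,5,2] (faults so far: 6)
  FIFO total faults: 6
--- LRU ---
  step 0: ref 2 -> FAULT, frames=[2,-,-] (faults so far: 1)
  step 1: ref 2 -> HIT, frames=[2,-,-] (faults so far: 1)
  step 2: ref 2 -> HIT, frames=[2,-,-] (faults so far: 1)
  step 3: ref 4 -> FAULT, frames=[2,4,-] (faults so far: 2)
  step 4: ref 3 -> FAULT, frames=[2,4,3] (faults so far: 3)
  step 5: ref 6 -> FAULT, evict 2, frames=[6,4,3] (faults so far: 4)
  step 6: ref 5 -> FAULT, evict 4, frames=[6,5,3] (faults so far: 5)
  step 7: ref 6 -> HIT, frames=[6,5,3] (faults so far: 5)
  step 8: ref 6 -> HIT, frames=[6,5,3] (faults so far: 5)
  step 9: ref 5 -> HIT, frames=[6,5,3] (faults so far: 5)
  step 10: ref 5 -> HIT, frames=[6,5,3] (faults so far: 5)
  step 11: ref 5 -> HIT, frames=[6,5,3] (faults so far: 5)
  step 12: ref 2 -> FAULT, evict 3, frames=[6,5,2] (faults so far: 6)
  LRU total faults: 6
--- Optimal ---
  step 0: ref 2 -> FAULT, frames=[2,-,-] (faults so far: 1)
  step 1: ref 2 -> HIT, frames=[2,-,-] (faults so far: 1)
  step 2: ref 2 -> HIT, frames=[2,-,-] (faults so far: 1)
  step 3: ref 4 -> FAULT, frames=[2,4,-] (faults so far: 2)
  step 4: ref 3 -> FAULT, frames=[2,4,3] (faults so far: 3)
  step 5: ref 6 -> FAULT, evict 3, frames=[2,4,6] (faults so far: 4)
  step 6: ref 5 -> FAULT, evict 4, frames=[2,5,6] (faults so far: 5)
  step 7: ref 6 -> HIT, frames=[2,5,6] (faults so far: 5)
  step 8: ref 6 -> HIT, frames=[2,5,6] (faults so far: 5)
  step 9: ref 5 -> HIT, frames=[2,5,6] (faults so far: 5)
  step 10: ref 5 -> HIT, frames=[2,5,6] (faults so far: 5)
  step 11: ref 5 -> HIT, frames=[2,5,6] (faults so far: 5)
  step 12: ref 2 -> HIT, frames=[2,5,6] (faults so far: 5)
  Optimal total faults: 5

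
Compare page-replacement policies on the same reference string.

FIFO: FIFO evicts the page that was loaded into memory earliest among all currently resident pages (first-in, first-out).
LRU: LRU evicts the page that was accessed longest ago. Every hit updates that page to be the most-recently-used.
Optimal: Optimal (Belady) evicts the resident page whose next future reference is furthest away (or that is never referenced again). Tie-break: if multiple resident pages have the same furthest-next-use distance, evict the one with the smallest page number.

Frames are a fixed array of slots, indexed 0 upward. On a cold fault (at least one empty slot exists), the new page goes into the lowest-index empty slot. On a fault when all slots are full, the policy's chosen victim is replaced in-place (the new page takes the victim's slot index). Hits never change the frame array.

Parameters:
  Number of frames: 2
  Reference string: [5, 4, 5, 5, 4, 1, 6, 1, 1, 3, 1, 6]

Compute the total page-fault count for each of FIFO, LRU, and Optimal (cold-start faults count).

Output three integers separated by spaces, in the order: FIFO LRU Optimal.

--- FIFO ---
  step 0: ref 5 -> FAULT, frames=[5,-] (faults so far: 1)
  step 1: ref 4 -> FAULT, frames=[5,4] (faults so far: 2)
  step 2: ref 5 -> HIT, frames=[5,4] (faults so far: 2)
  step 3: ref 5 -> HIT, frames=[5,4] (faults so far: 2)
  step 4: ref 4 -> HIT, frames=[5,4] (faults so far: 2)
  step 5: ref 1 -> FAULT, evict 5, frames=[1,4] (faults so far: 3)
  step 6: ref 6 -> FAULT, evict 4, frames=[1,6] (faults so far: 4)
  step 7: ref 1 -> HIT, frames=[1,6] (faults so far: 4)
  step 8: ref 1 -> HIT, frames=[1,6] (faults so far: 4)
  step 9: ref 3 -> FAULT, evict 1, frames=[3,6] (faults so far: 5)
  step 10: ref 1 -> FAULT, evict 6, frames=[3,1] (faults so far: 6)
  step 11: ref 6 -> FAULT, evict 3, frames=[6,1] (faults so far: 7)
  FIFO total faults: 7
--- LRU ---
  step 0: ref 5 -> FAULT, frames=[5,-] (faults so far: 1)
  step 1: ref 4 -> FAULT, frames=[5,4] (faults so far: 2)
  step 2: ref 5 -> HIT, frames=[5,4] (faults so far: 2)
  step 3: ref 5 -> HIT, frames=[5,4] (faults so far: 2)
  step 4: ref 4 -> HIT, frames=[5,4] (faults so far: 2)
  step 5: ref 1 -> FAULT, evict 5, frames=[1,4] (faults so far: 3)
  step 6: ref 6 -> FAULT, evict 4, frames=[1,6] (faults so far: 4)
  step 7: ref 1 -> HIT, frames=[1,6] (faults so far: 4)
  step 8: ref 1 -> HIT, frames=[1,6] (faults so far: 4)
  step 9: ref 3 -> FAULT, evict 6, frames=[1,3] (faults so far: 5)
  step 10: ref 1 -> HIT, frames=[1,3] (faults so far: 5)
  step 11: ref 6 -> FAULT, evict 3, frames=[1,6] (faults so far: 6)
  LRU total faults: 6
--- Optimal ---
  step 0: ref 5 -> FAULT, frames=[5,-] (faults so far: 1)
  step 1: ref 4 -> FAULT, frames=[5,4] (faults so far: 2)
  step 2: ref 5 -> HIT, frames=[5,4] (faults so far: 2)
  step 3: ref 5 -> HIT, frames=[5,4] (faults so far: 2)
  step 4: ref 4 -> HIT, frames=[5,4] (faults so far: 2)
  step 5: ref 1 -> FAULT, evict 4, frames=[5,1] (faults so far: 3)
  step 6: ref 6 -> FAULT, evict 5, frames=[6,1] (faults so far: 4)
  step 7: ref 1 -> HIT, frames=[6,1] (faults so far: 4)
  step 8: ref 1 -> HIT, frames=[6,1] (faults so far: 4)
  step 9: ref 3 -> FAULT, evict 6, frames=[3,1] (faults so far: 5)
  step 10: ref 1 -> HIT, frames=[3,1] (faults so far: 5)
  step 11: ref 6 -> FAULT, evict 1, frames=[3,6] (faults so far: 6)
  Optimal total faults: 6

Answer: 7 6 6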